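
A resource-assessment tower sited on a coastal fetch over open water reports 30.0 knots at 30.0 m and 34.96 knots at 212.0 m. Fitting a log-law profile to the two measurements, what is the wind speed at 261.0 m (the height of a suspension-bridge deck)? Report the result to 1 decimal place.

35.5 knots

Log law: V ∝ ln(z/z₀). From the pair, with r = V₁/V₂ = 0.85812,
ln z₀ = (ln z₁ − r·ln z₂)/(1 − r) = (3.4012 − 0.85812×5.3566)/0.14188 = -8.4258 → z₀ = 0.0002192 m
V₃ = V₁ · ln(z₃/z₀)/ln(z₁/z₀) = 30.0 × 13.9903/11.8269 = 35.4874 knots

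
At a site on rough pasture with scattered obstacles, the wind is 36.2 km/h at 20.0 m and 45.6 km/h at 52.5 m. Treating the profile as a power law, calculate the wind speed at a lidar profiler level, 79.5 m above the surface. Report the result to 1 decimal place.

First find α: α = ln(V₂/V₁)/ln(z₂/z₁) = ln(45.6/36.2)/ln(52.5/20.0) = 0.23085/0.96508 = 0.2392
Extrapolate from 52.5 m to 79.5 m: V₃ = 45.6 × (79.5/52.5)^0.2392 = 45.6 × 1.1043 = 50.3583 km/h

50.4 km/h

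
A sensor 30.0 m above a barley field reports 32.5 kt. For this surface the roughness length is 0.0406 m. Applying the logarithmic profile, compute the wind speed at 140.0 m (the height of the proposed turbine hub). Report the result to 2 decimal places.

Log law: V(z) ∝ ln(z/z₀), so V₂/V₁ = ln(z₂/z₀) / ln(z₁/z₀).
ln(140.0/0.0406) = 8.1456, ln(30.0/0.0406) = 6.6052
V₂ = 32.5 × 8.1456/6.6052 = 32.5 × 1.2332 = 40.0796 kt

40.08 kt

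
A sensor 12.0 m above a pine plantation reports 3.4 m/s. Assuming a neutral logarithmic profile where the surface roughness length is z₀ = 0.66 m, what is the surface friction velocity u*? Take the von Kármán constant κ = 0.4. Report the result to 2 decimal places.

Log law: V(z) = (u*/κ) · ln(z/z₀) ⇒ u* = κ · V / ln(z/z₀)
u* = 0.4 × 3.4 / ln(12.0/0.66) = 0.4 × 3.4 / 2.9004
   = 1.3600 / 2.9004 = 0.4689 m/s

u* ≈ 0.47 m/s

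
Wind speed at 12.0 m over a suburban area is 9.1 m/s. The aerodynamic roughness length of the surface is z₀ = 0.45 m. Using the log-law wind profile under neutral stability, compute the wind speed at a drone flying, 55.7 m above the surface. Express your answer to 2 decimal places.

13.35 m/s

Log law: V(z) ∝ ln(z/z₀), so V₂/V₁ = ln(z₂/z₀) / ln(z₁/z₀).
ln(55.7/0.45) = 4.8185, ln(12.0/0.45) = 3.2834
V₂ = 9.1 × 4.8185/3.2834 = 9.1 × 1.4675 = 13.3545 m/s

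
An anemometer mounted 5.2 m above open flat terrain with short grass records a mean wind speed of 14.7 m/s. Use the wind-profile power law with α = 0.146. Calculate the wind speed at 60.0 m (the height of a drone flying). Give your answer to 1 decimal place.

21.0 m/s

Power-law profile: V₂ = V₁ · (z₂/z₁)^α
V₂ = 14.7 × (60.0/5.2)^0.146 = 14.7 × (11.5385)^0.146
    = 14.7 × 1.4291 = 21.0083 m/s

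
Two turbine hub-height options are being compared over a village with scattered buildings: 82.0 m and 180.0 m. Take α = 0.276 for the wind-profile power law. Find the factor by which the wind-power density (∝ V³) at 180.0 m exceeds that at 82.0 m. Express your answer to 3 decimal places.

1.917

Speed ratio: V_B/V_A = (z_B/z_A)^α = (180.0/82.0)^0.276 = (2.1951)^0.276 = 1.24235
Power-density ratio: P_B/P_A = (V_B/V_A)³ = (1.24235)³ = 1.91747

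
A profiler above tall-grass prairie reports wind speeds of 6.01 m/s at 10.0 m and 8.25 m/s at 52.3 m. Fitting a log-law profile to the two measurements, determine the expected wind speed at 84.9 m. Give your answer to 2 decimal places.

8.91 m/s

Log law: V ∝ ln(z/z₀). From the pair, with r = V₁/V₂ = 0.72848,
ln z₀ = (ln z₁ − r·ln z₂)/(1 − r) = (2.3026 − 0.72848×3.9570)/0.27152 = -2.1363 → z₀ = 0.1181 m
V₃ = V₁ · ln(z₃/z₀)/ln(z₁/z₀) = 6.01 × 6.5777/4.4388 = 8.9060 m/s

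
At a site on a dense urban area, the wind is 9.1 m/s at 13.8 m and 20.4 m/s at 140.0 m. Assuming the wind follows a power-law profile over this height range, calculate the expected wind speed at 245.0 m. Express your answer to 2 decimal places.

24.79 m/s

First find α: α = ln(V₂/V₁)/ln(z₂/z₁) = ln(20.4/9.1)/ln(140.0/13.8) = 0.80726/2.31697 = 0.3484
Extrapolate from 140.0 m to 245.0 m: V₃ = 20.4 × (245.0/140.0)^0.3484 = 20.4 × 1.2153 = 24.7918 m/s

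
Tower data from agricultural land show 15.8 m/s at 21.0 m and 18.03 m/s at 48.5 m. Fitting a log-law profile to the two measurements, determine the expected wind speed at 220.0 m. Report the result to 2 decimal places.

Log law: V ∝ ln(z/z₀). From the pair, with r = V₁/V₂ = 0.87632,
ln z₀ = (ln z₁ − r·ln z₂)/(1 − r) = (3.0445 − 0.87632×3.8816)/0.12368 = -2.8861 → z₀ = 0.05579 m
V₃ = V₁ · ln(z₃/z₀)/ln(z₁/z₀) = 15.8 × 8.2797/5.9306 = 22.0584 m/s

22.06 m/s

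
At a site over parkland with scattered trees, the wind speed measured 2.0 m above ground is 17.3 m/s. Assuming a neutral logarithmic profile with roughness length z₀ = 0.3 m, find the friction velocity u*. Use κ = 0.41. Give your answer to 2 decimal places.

Log law: V(z) = (u*/κ) · ln(z/z₀) ⇒ u* = κ · V / ln(z/z₀)
u* = 0.41 × 17.3 / ln(2.0/0.3) = 0.41 × 17.3 / 1.8971
   = 7.0930 / 1.8971 = 3.7388 m/s

u* ≈ 3.74 m/s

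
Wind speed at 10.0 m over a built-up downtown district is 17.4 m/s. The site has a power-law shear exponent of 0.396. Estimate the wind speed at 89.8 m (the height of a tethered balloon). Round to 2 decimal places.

41.50 m/s

Power-law profile: V₂ = V₁ · (z₂/z₁)^α
V₂ = 17.4 × (89.8/10.0)^0.396 = 17.4 × (8.9800)^0.396
    = 17.4 × 2.3850 = 41.4999 m/s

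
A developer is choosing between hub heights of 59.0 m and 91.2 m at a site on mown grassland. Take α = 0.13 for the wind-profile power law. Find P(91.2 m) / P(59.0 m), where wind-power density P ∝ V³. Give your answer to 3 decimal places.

Speed ratio: V_B/V_A = (z_B/z_A)^α = (91.2/59.0)^0.13 = (1.5458)^0.13 = 1.05825
Power-density ratio: P_B/P_A = (V_B/V_A)³ = (1.05825)³ = 1.18513

1.185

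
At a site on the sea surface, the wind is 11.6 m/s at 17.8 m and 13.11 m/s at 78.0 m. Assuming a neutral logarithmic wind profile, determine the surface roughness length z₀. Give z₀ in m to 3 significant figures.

Log law: V(z) ∝ ln(z/z₀). With r = V₁/V₂ = 11.6/13.11 = 0.88482,
r · ln(z₂/z₀) = ln(z₁/z₀) ⇒ ln z₀ = (ln z₁ − r·ln z₂)/(1 − r)
ln z₀ = (2.87920 − 0.88482×4.35671) / 0.11518 = -8.4712
z₀ = exp(-8.4712) = 0.0002094 m

z₀ ≈ 0.000209 m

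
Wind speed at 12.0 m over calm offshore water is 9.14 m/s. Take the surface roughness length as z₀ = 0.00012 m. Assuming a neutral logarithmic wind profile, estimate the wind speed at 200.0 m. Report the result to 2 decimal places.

Log law: V(z) ∝ ln(z/z₀), so V₂/V₁ = ln(z₂/z₀) / ln(z₁/z₀).
ln(200.0/0.00012) = 14.3263, ln(12.0/0.00012) = 11.5129
V₂ = 9.14 × 14.3263/11.5129 = 9.14 × 1.2444 = 11.3735 m/s

11.37 m/s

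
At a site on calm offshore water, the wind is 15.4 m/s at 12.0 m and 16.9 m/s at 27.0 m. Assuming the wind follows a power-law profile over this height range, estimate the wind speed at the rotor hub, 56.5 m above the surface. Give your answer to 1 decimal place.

18.4 m/s

First find α: α = ln(V₂/V₁)/ln(z₂/z₁) = ln(16.9/15.4)/ln(27.0/12.0) = 0.09295/0.81093 = 0.1146
Extrapolate from 27.0 m to 56.5 m: V₃ = 16.9 × (56.5/27.0)^0.1146 = 16.9 × 1.0883 = 18.3926 m/s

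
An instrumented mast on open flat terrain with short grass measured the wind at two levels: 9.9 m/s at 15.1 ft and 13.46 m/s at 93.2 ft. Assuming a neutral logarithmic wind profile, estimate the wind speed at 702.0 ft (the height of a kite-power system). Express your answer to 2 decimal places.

17.41 m/s

Log law: V ∝ ln(z/z₀). From the pair, with r = V₁/V₂ = 0.73551,
ln z₀ = (ln z₁ − r·ln z₂)/(1 − r) = (2.7147 − 0.73551×4.5347)/0.26449 = -2.3467 → z₀ = 0.09569 ft
V₃ = V₁ · ln(z₃/z₀)/ln(z₁/z₀) = 9.9 × 8.9006/5.0614 = 17.4095 m/s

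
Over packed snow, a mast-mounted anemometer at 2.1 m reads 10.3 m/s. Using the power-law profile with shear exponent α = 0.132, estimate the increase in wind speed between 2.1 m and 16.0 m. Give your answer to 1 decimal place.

Power law: V₂ = V₁ · (z₂/z₁)^α = 10.3 × (7.6190)^0.132 = 13.4663 m/s
ΔV = 13.4663 − 10.3 = 3.1663 m/s

3.2 m/s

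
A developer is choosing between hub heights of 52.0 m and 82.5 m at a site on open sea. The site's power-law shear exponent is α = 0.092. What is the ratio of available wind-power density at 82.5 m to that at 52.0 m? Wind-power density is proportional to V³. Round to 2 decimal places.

1.14

Speed ratio: V_B/V_A = (z_B/z_A)^α = (82.5/52.0)^0.092 = (1.5865)^0.092 = 1.04338
Power-density ratio: P_B/P_A = (V_B/V_A)³ = (1.04338)³ = 1.13586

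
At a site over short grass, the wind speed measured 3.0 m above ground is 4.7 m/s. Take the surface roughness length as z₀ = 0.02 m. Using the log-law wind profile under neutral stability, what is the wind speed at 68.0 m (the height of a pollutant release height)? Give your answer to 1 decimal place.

7.6 m/s

Log law: V(z) ∝ ln(z/z₀), so V₂/V₁ = ln(z₂/z₀) / ln(z₁/z₀).
ln(68.0/0.02) = 8.1315, ln(3.0/0.02) = 5.0106
V₂ = 4.7 × 8.1315/5.0106 = 4.7 × 1.6229 = 7.6274 m/s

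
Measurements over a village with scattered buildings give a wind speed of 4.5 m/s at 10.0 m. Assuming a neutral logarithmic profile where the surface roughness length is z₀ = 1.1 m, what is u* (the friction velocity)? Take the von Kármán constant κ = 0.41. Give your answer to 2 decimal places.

u* ≈ 0.84 m/s

Log law: V(z) = (u*/κ) · ln(z/z₀) ⇒ u* = κ · V / ln(z/z₀)
u* = 0.41 × 4.5 / ln(10.0/1.1) = 0.41 × 4.5 / 2.2073
   = 1.8450 / 2.2073 = 0.8359 m/s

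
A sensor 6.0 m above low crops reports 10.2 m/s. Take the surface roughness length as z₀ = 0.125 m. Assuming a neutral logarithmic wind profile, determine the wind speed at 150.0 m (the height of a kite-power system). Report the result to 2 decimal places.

Log law: V(z) ∝ ln(z/z₀), so V₂/V₁ = ln(z₂/z₀) / ln(z₁/z₀).
ln(150.0/0.125) = 7.0901, ln(6.0/0.125) = 3.8712
V₂ = 10.2 × 7.0901/3.8712 = 10.2 × 1.8315 = 18.6812 m/s

18.68 m/s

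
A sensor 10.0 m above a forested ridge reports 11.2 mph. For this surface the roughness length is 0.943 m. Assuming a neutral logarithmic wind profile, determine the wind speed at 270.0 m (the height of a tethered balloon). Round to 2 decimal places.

26.83 mph

Log law: V(z) ∝ ln(z/z₀), so V₂/V₁ = ln(z₂/z₀) / ln(z₁/z₀).
ln(270.0/0.943) = 5.6571, ln(10.0/0.943) = 2.3613
V₂ = 11.2 × 5.6571/2.3613 = 11.2 × 2.3958 = 26.8328 mph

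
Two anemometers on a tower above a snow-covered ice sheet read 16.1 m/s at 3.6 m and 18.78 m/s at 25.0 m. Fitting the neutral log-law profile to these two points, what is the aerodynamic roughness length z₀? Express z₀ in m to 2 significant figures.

Log law: V(z) ∝ ln(z/z₀). With r = V₁/V₂ = 16.1/18.78 = 0.85729,
r · ln(z₂/z₀) = ln(z₁/z₀) ⇒ ln z₀ = (ln z₁ − r·ln z₂)/(1 − r)
ln z₀ = (1.28093 − 0.85729×3.21888) / 0.14271 = -10.3612
z₀ = exp(-10.3612) = 0.00003164 m

z₀ ≈ 0.000032 m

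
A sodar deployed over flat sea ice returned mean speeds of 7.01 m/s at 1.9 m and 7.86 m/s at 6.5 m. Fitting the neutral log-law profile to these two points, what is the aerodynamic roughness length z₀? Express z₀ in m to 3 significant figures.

z₀ ≈ 0.0000747 m

Log law: V(z) ∝ ln(z/z₀). With r = V₁/V₂ = 7.01/7.86 = 0.89186,
r · ln(z₂/z₀) = ln(z₁/z₀) ⇒ ln z₀ = (ln z₁ − r·ln z₂)/(1 − r)
ln z₀ = (0.64185 − 0.89186×1.87180) / 0.10814 = -9.5016
z₀ = exp(-9.5016) = 0.00007473 m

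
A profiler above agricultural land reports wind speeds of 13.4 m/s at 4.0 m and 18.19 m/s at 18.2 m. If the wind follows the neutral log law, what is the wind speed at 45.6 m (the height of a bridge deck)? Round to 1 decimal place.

Log law: V ∝ ln(z/z₀). From the pair, with r = V₁/V₂ = 0.73667,
ln z₀ = (ln z₁ − r·ln z₂)/(1 − r) = (1.3863 − 0.73667×2.9014)/0.26333 = -2.8523 → z₀ = 0.05771 m
V₃ = V₁ · ln(z₃/z₀)/ln(z₁/z₀) = 13.4 × 6.6722/4.2386 = 21.0937 m/s

21.1 m/s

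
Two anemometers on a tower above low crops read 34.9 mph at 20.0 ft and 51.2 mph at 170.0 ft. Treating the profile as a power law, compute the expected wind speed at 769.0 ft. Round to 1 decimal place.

First find α: α = ln(V₂/V₁)/ln(z₂/z₁) = ln(51.2/34.9)/ln(170.0/20.0) = 0.38325/2.14007 = 0.1791
Extrapolate from 170.0 ft to 769.0 ft: V₃ = 51.2 × (769.0/170.0)^0.1791 = 51.2 × 1.3103 = 67.0897 mph

67.1 mph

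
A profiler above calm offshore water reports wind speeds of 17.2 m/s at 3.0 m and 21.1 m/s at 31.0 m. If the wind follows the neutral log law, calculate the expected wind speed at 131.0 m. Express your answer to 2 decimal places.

Log law: V ∝ ln(z/z₀). From the pair, with r = V₁/V₂ = 0.81517,
ln z₀ = (ln z₁ − r·ln z₂)/(1 − r) = (1.0986 − 0.81517×3.4340)/0.18483 = -9.2010 → z₀ = 0.0001009 m
V₃ = V₁ · ln(z₃/z₀)/ln(z₁/z₀) = 17.2 × 14.0762/10.2996 = 23.5068 m/s

23.51 m/s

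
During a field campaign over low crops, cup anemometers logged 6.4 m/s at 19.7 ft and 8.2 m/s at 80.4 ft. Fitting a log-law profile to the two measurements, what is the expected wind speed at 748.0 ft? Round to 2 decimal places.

Log law: V ∝ ln(z/z₀). From the pair, with r = V₁/V₂ = 0.78049,
ln z₀ = (ln z₁ − r·ln z₂)/(1 − r) = (2.9806 − 0.78049×4.3870)/0.21951 = -2.0199 → z₀ = 0.1327 ft
V₃ = V₁ · ln(z₃/z₀)/ln(z₁/z₀) = 6.4 × 8.6373/5.0005 = 11.0546 m/s

11.05 m/s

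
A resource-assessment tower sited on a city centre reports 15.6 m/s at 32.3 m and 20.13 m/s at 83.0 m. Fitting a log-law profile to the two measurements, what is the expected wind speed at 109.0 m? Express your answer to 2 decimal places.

21.44 m/s

Log law: V ∝ ln(z/z₀). From the pair, with r = V₁/V₂ = 0.77496,
ln z₀ = (ln z₁ − r·ln z₂)/(1 − r) = (3.4751 − 0.77496×4.4188)/0.22504 = 0.2250 → z₀ = 1.252 m
V₃ = V₁ · ln(z₃/z₀)/ln(z₁/z₀) = 15.6 × 4.4664/3.2501 = 21.4380 m/s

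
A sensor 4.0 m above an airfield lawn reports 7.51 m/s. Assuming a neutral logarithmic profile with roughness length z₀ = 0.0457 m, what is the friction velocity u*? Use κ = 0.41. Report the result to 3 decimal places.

Log law: V(z) = (u*/κ) · ln(z/z₀) ⇒ u* = κ · V / ln(z/z₀)
u* = 0.41 × 7.51 / ln(4.0/0.0457) = 0.41 × 7.51 / 4.4720
   = 3.0791 / 4.4720 = 0.6885 m/s

u* ≈ 0.689 m/s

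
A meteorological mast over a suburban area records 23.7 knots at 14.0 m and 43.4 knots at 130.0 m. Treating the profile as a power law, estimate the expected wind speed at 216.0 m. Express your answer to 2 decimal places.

49.81 knots

First find α: α = ln(V₂/V₁)/ln(z₂/z₁) = ln(43.4/23.7)/ln(130.0/14.0) = 0.60498/2.22848 = 0.2715
Extrapolate from 130.0 m to 216.0 m: V₃ = 43.4 × (216.0/130.0)^0.2715 = 43.4 × 1.1478 = 49.8143 knots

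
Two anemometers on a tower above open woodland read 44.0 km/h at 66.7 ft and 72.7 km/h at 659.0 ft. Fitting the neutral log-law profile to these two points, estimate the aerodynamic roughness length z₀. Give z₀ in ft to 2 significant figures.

Log law: V(z) ∝ ln(z/z₀). With r = V₁/V₂ = 44.0/72.7 = 0.60523,
r · ln(z₂/z₀) = ln(z₁/z₀) ⇒ ln z₀ = (ln z₁ − r·ln z₂)/(1 − r)
ln z₀ = (4.20020 − 0.60523×6.49072) / 0.39477 = 0.6886
z₀ = exp(0.6886) = 1.991 ft

z₀ ≈ 2.0 ft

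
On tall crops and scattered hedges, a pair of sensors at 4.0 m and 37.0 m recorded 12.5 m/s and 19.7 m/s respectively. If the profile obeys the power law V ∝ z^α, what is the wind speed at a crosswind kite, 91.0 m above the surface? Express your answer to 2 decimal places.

First find α: α = ln(V₂/V₁)/ln(z₂/z₁) = ln(19.7/12.5)/ln(37.0/4.0) = 0.45489/2.22462 = 0.2045
Extrapolate from 37.0 m to 91.0 m: V₃ = 19.7 × (91.0/37.0)^0.2045 = 19.7 × 1.2020 = 23.6802 m/s

23.68 m/s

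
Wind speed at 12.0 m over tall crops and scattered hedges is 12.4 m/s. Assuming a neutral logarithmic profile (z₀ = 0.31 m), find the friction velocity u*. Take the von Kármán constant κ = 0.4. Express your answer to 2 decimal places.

u* ≈ 1.36 m/s

Log law: V(z) = (u*/κ) · ln(z/z₀) ⇒ u* = κ · V / ln(z/z₀)
u* = 0.4 × 12.4 / ln(12.0/0.31) = 0.4 × 12.4 / 3.6561
   = 4.9600 / 3.6561 = 1.3566 m/s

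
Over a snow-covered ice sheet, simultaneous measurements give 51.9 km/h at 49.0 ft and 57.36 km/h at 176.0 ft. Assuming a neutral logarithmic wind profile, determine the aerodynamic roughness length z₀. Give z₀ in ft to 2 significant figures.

z₀ ≈ 0.00026 ft

Log law: V(z) ∝ ln(z/z₀). With r = V₁/V₂ = 51.9/57.36 = 0.90481,
r · ln(z₂/z₀) = ln(z₁/z₀) ⇒ ln z₀ = (ln z₁ − r·ln z₂)/(1 − r)
ln z₀ = (3.89182 − 0.90481×5.17048) / 0.09519 = -8.2625
z₀ = exp(-8.2625) = 0.0002580 ft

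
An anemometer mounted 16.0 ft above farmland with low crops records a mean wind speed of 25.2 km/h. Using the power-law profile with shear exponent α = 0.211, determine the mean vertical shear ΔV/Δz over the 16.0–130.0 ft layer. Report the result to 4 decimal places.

0.1229 km/h/ft

Power law: V₂ = V₁ · (z₂/z₁)^α = 25.2 × (8.1250)^0.211 = 39.2079 km/h
ΔV/Δz = (39.2079 − 25.2)/(130.0 − 16.0) = 14.0079/114.0000 = 0.12288 km/h/ft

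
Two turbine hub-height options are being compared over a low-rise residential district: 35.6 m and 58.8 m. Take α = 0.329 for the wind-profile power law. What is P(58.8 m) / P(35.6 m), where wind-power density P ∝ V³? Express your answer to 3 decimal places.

Speed ratio: V_B/V_A = (z_B/z_A)^α = (58.8/35.6)^0.329 = (1.6517)^0.329 = 1.17950
Power-density ratio: P_B/P_A = (V_B/V_A)³ = (1.17950)³ = 1.64095

1.641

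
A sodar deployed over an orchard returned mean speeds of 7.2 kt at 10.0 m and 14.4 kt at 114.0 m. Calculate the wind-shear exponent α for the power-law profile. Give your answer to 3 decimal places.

Power law: V₂/V₁ = (z₂/z₁)^α ⇒ α = ln(V₂/V₁) / ln(z₂/z₁)
α = ln(14.4/7.2) / ln(114.0/10.0) = ln(2.0000) / ln(11.4000)
  = 0.69315 / 2.43361 = 0.28482

α ≈ 0.285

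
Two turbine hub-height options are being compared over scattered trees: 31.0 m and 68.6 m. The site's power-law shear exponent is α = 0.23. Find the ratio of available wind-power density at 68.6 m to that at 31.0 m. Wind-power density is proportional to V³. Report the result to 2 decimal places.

Speed ratio: V_B/V_A = (z_B/z_A)^α = (68.6/31.0)^0.23 = (2.2129)^0.23 = 1.20044
Power-density ratio: P_B/P_A = (V_B/V_A)³ = (1.20044)³ = 1.72991

1.73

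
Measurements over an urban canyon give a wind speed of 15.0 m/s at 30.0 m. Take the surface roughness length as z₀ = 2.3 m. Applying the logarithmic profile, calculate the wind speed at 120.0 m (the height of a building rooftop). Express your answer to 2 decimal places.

23.10 m/s

Log law: V(z) ∝ ln(z/z₀), so V₂/V₁ = ln(z₂/z₀) / ln(z₁/z₀).
ln(120.0/2.3) = 3.9546, ln(30.0/2.3) = 2.5683
V₂ = 15.0 × 3.9546/2.5683 = 15.0 × 1.5398 = 23.0966 m/s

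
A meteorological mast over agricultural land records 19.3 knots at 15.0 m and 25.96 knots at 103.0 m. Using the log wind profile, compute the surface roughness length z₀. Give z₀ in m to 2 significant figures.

z₀ ≈ 0.056 m

Log law: V(z) ∝ ln(z/z₀). With r = V₁/V₂ = 19.3/25.96 = 0.74345,
r · ln(z₂/z₀) = ln(z₁/z₀) ⇒ ln z₀ = (ln z₁ − r·ln z₂)/(1 − r)
ln z₀ = (2.70805 − 0.74345×4.63473) / 0.25655 = -2.8753
z₀ = exp(-2.8753) = 0.05640 m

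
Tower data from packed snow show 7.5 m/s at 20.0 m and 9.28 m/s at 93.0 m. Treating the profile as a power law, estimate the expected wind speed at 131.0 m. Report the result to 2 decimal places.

9.73 m/s

First find α: α = ln(V₂/V₁)/ln(z₂/z₁) = ln(9.28/7.5)/ln(93.0/20.0) = 0.21296/1.53687 = 0.1386
Extrapolate from 93.0 m to 131.0 m: V₃ = 9.28 × (131.0/93.0)^0.1386 = 9.28 × 1.0486 = 9.7312 m/s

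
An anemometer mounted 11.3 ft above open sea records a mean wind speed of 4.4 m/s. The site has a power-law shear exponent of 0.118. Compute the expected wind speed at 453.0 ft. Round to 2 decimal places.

6.80 m/s

Power-law profile: V₂ = V₁ · (z₂/z₁)^α
V₂ = 4.4 × (453.0/11.3)^0.118 = 4.4 × (40.0885)^0.118
    = 4.4 × 1.5458 = 6.8016 m/s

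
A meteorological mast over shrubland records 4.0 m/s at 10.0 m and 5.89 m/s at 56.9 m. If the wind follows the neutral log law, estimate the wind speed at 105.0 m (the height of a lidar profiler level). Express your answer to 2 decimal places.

Log law: V ∝ ln(z/z₀). From the pair, with r = V₁/V₂ = 0.67912,
ln z₀ = (ln z₁ − r·ln z₂)/(1 − r) = (2.3026 − 0.67912×4.0413)/0.32088 = -1.3772 → z₀ = 0.2523 m
V₃ = V₁ · ln(z₃/z₀)/ln(z₁/z₀) = 4.0 × 6.0312/3.6798 = 6.5560 m/s

6.56 m/s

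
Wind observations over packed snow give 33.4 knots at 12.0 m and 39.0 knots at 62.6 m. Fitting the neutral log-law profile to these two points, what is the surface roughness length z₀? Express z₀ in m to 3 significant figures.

z₀ ≈ 0.000632 m

Log law: V(z) ∝ ln(z/z₀). With r = V₁/V₂ = 33.4/39.0 = 0.85641,
r · ln(z₂/z₀) = ln(z₁/z₀) ⇒ ln z₀ = (ln z₁ − r·ln z₂)/(1 − r)
ln z₀ = (2.48491 − 0.85641×4.13677) / 0.14359 = -7.3673
z₀ = exp(-7.3673) = 0.0006316 m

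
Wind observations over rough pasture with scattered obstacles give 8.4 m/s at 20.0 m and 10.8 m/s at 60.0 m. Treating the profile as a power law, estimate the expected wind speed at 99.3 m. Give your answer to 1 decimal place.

First find α: α = ln(V₂/V₁)/ln(z₂/z₁) = ln(10.8/8.4)/ln(60.0/20.0) = 0.25131/1.09861 = 0.2288
Extrapolate from 60.0 m to 99.3 m: V₃ = 10.8 × (99.3/60.0)^0.2288 = 10.8 × 1.1222 = 12.1192 m/s

12.1 m/s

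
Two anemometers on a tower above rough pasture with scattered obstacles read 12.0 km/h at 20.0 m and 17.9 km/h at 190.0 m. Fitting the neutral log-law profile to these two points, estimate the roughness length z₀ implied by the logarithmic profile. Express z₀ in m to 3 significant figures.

Log law: V(z) ∝ ln(z/z₀). With r = V₁/V₂ = 12.0/17.9 = 0.67039,
r · ln(z₂/z₀) = ln(z₁/z₀) ⇒ ln z₀ = (ln z₁ − r·ln z₂)/(1 − r)
ln z₀ = (2.99573 − 0.67039×5.24702) / 0.32961 = -1.5832
z₀ = exp(-1.5832) = 0.2053 m

z₀ ≈ 0.205 m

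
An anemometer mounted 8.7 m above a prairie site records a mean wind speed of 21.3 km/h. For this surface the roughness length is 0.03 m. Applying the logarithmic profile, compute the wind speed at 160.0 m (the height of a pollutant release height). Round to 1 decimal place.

32.2 km/h

Log law: V(z) ∝ ln(z/z₀), so V₂/V₁ = ln(z₂/z₀) / ln(z₁/z₀).
ln(160.0/0.03) = 8.5817, ln(8.7/0.03) = 5.6699
V₂ = 21.3 × 8.5817/5.6699 = 21.3 × 1.5136 = 32.2389 km/h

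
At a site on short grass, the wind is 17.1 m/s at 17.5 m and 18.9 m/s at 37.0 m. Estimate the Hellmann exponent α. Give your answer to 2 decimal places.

α ≈ 0.13

Power law: V₂/V₁ = (z₂/z₁)^α ⇒ α = ln(V₂/V₁) / ln(z₂/z₁)
α = ln(18.9/17.1) / ln(37.0/17.5) = ln(1.1053) / ln(2.1143)
  = 0.10008 / 0.74872 = 0.13367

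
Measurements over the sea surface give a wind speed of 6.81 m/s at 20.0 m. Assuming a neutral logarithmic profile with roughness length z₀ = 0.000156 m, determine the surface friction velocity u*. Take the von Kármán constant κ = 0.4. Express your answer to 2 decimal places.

u* ≈ 0.23 m/s

Log law: V(z) = (u*/κ) · ln(z/z₀) ⇒ u* = κ · V / ln(z/z₀)
u* = 0.4 × 6.81 / ln(20.0/0.000156) = 0.4 × 6.81 / 11.7614
   = 2.7240 / 11.7614 = 0.2316 m/s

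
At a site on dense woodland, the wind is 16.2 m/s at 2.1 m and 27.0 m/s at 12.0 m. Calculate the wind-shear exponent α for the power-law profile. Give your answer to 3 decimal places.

Power law: V₂/V₁ = (z₂/z₁)^α ⇒ α = ln(V₂/V₁) / ln(z₂/z₁)
α = ln(27.0/16.2) / ln(12.0/2.1) = ln(1.6667) / ln(5.7143)
  = 0.51083 / 1.74297 = 0.29308

α ≈ 0.293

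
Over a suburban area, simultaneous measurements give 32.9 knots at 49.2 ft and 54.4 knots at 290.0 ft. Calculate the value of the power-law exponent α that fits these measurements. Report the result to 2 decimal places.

α ≈ 0.28

Power law: V₂/V₁ = (z₂/z₁)^α ⇒ α = ln(V₂/V₁) / ln(z₂/z₁)
α = ln(54.4/32.9) / ln(290.0/49.2) = ln(1.6535) / ln(5.8943)
  = 0.50289 / 1.77399 = 0.28348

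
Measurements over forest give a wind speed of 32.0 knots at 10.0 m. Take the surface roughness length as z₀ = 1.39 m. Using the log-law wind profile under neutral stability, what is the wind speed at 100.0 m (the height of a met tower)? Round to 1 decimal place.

Log law: V(z) ∝ ln(z/z₀), so V₂/V₁ = ln(z₂/z₀) / ln(z₁/z₀).
ln(100.0/1.39) = 4.2759, ln(10.0/1.39) = 1.9733
V₂ = 32.0 × 4.2759/1.9733 = 32.0 × 2.1669 = 69.3402 knots

69.3 knots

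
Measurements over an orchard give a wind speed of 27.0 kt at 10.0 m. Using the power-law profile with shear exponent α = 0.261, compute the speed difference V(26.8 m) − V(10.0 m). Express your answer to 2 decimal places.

Power law: V₂ = V₁ · (z₂/z₁)^α = 27.0 × (2.6800)^0.261 = 34.9226 kt
ΔV = 34.9226 − 27.0 = 7.9226 kt

7.92 kt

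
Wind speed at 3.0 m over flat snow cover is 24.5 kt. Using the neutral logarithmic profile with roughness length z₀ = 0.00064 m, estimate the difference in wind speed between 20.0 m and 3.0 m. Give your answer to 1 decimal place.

5.5 kt

Log law: V₂ = V₁ · ln(z₂/z₀)/ln(z₁/z₀) = 24.5 × 10.3498/8.4527 = 29.9988 kt
ΔV = 29.9988 − 24.5 = 5.4988 kt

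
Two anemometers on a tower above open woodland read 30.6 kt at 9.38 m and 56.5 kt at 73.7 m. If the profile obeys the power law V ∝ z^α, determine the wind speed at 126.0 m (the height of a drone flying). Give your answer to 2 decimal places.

66.27 kt

First find α: α = ln(V₂/V₁)/ln(z₂/z₁) = ln(56.5/30.6)/ln(73.7/9.38) = 0.61324/2.06142 = 0.2975
Extrapolate from 73.7 m to 126.0 m: V₃ = 56.5 × (126.0/73.7)^0.2975 = 56.5 × 1.1730 = 66.2725 kt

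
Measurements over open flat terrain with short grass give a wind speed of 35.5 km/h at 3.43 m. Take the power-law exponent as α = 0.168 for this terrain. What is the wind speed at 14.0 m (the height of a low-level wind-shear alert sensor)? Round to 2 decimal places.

44.96 km/h

Power-law profile: V₂ = V₁ · (z₂/z₁)^α
V₂ = 35.5 × (14.0/3.43)^0.168 = 35.5 × (4.0816)^0.168
    = 35.5 × 1.2665 = 44.9623 km/h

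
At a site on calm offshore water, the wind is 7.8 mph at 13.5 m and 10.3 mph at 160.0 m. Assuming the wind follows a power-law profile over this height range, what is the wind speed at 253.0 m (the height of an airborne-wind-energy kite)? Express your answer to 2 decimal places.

First find α: α = ln(V₂/V₁)/ln(z₂/z₁) = ln(10.3/7.8)/ln(160.0/13.5) = 0.27802/2.47248 = 0.1124
Extrapolate from 160.0 m to 253.0 m: V₃ = 10.3 × (253.0/160.0)^0.1124 = 10.3 × 1.0529 = 10.8446 mph

10.84 mph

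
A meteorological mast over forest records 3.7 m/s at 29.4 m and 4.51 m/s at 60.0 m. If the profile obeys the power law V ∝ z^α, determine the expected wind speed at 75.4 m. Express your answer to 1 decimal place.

First find α: α = ln(V₂/V₁)/ln(z₂/z₁) = ln(4.51/3.7)/ln(60.0/29.4) = 0.19796/0.71335 = 0.2775
Extrapolate from 60.0 m to 75.4 m: V₃ = 4.51 × (75.4/60.0)^0.2775 = 4.51 × 1.0655 = 4.8052 m/s

4.8 m/s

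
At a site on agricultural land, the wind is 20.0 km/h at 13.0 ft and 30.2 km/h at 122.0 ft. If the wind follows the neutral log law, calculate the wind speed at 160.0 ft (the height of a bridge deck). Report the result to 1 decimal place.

Log law: V ∝ ln(z/z₀). From the pair, with r = V₁/V₂ = 0.66225,
ln z₀ = (ln z₁ − r·ln z₂)/(1 − r) = (2.5649 − 0.66225×4.8040)/0.33775 = -1.8254 → z₀ = 0.1612 ft
V₃ = V₁ · ln(z₃/z₀)/ln(z₁/z₀) = 20.0 × 6.9006/4.3903 = 31.4352 km/h

31.4 km/h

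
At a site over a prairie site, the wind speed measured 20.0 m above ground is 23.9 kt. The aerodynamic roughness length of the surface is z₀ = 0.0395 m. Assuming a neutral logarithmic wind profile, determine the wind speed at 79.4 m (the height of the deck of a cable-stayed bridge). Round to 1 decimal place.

29.2 kt

Log law: V(z) ∝ ln(z/z₀), so V₂/V₁ = ln(z₂/z₀) / ln(z₁/z₀).
ln(79.4/0.0395) = 7.6060, ln(20.0/0.0395) = 6.2272
V₂ = 23.9 × 7.6060/6.2272 = 23.9 × 1.2214 = 29.1917 kt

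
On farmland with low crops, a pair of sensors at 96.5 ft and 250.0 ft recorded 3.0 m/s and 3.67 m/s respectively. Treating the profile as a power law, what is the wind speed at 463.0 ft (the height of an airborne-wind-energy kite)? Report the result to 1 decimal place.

4.2 m/s

First find α: α = ln(V₂/V₁)/ln(z₂/z₁) = ln(3.67/3.0)/ln(250.0/96.5) = 0.20158/0.95192 = 0.2118
Extrapolate from 250.0 ft to 463.0 ft: V₃ = 3.67 × (463.0/250.0)^0.2118 = 3.67 × 1.1394 = 4.1816 m/s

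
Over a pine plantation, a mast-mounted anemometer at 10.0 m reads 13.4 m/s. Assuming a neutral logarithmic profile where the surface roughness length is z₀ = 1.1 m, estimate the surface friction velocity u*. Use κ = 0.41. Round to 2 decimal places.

u* ≈ 2.49 m/s

Log law: V(z) = (u*/κ) · ln(z/z₀) ⇒ u* = κ · V / ln(z/z₀)
u* = 0.41 × 13.4 / ln(10.0/1.1) = 0.41 × 13.4 / 2.2073
   = 5.4940 / 2.2073 = 2.4890 m/s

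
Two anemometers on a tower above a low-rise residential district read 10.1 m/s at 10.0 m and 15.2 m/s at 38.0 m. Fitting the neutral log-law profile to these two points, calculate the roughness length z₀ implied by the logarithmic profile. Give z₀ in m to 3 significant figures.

Log law: V(z) ∝ ln(z/z₀). With r = V₁/V₂ = 10.1/15.2 = 0.66447,
r · ln(z₂/z₀) = ln(z₁/z₀) ⇒ ln z₀ = (ln z₁ − r·ln z₂)/(1 − r)
ln z₀ = (2.30259 − 0.66447×3.63759) / 0.33553 = -0.3412
z₀ = exp(-0.3412) = 0.7109 m

z₀ ≈ 0.711 m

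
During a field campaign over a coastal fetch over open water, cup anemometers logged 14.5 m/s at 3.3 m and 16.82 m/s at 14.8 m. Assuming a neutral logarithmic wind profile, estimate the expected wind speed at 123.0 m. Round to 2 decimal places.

Log law: V ∝ ln(z/z₀). From the pair, with r = V₁/V₂ = 0.86207,
ln z₀ = (ln z₁ − r·ln z₂)/(1 − r) = (1.1939 − 0.86207×2.6946)/0.13793 = -8.1855 → z₀ = 0.0002787 m
V₃ = V₁ · ln(z₃/z₀)/ln(z₁/z₀) = 14.5 × 12.9977/9.3794 = 20.0936 m/s

20.09 m/s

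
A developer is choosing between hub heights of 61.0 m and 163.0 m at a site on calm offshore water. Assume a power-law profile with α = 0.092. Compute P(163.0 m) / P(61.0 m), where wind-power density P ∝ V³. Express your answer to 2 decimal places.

1.31

Speed ratio: V_B/V_A = (z_B/z_A)^α = (163.0/61.0)^0.092 = (2.6721)^0.092 = 1.09464
Power-density ratio: P_B/P_A = (V_B/V_A)³ = (1.09464)³ = 1.31163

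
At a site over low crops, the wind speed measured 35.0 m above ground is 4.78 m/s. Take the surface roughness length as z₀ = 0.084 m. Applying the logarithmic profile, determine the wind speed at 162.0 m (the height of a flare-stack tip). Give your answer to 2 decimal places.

5.99 m/s

Log law: V(z) ∝ ln(z/z₀), so V₂/V₁ = ln(z₂/z₀) / ln(z₁/z₀).
ln(162.0/0.084) = 7.5645, ln(35.0/0.084) = 6.0323
V₂ = 4.78 × 7.5645/6.0323 = 4.78 × 1.2540 = 5.9942 m/s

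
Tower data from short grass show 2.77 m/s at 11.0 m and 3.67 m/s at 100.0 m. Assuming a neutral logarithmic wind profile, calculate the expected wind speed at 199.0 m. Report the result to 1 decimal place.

Log law: V ∝ ln(z/z₀). From the pair, with r = V₁/V₂ = 0.75477,
ln z₀ = (ln z₁ − r·ln z₂)/(1 − r) = (2.3979 − 0.75477×4.6052)/0.24523 = -4.3956 → z₀ = 0.01233 m
V₃ = V₁ · ln(z₃/z₀)/ln(z₁/z₀) = 2.77 × 9.6889/6.7935 = 3.9506 m/s

4.0 m/s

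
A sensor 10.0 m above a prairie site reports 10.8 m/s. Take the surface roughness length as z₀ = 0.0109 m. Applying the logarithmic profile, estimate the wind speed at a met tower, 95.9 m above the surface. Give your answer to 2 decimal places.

14.38 m/s

Log law: V(z) ∝ ln(z/z₀), so V₂/V₁ = ln(z₂/z₀) / ln(z₁/z₀).
ln(95.9/0.0109) = 9.0823, ln(10.0/0.0109) = 6.8216
V₂ = 10.8 × 9.0823/6.8216 = 10.8 × 1.3314 = 14.3792 m/s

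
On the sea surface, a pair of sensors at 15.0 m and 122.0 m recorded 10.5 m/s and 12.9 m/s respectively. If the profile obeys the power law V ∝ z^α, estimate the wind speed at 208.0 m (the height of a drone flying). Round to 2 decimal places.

First find α: α = ln(V₂/V₁)/ln(z₂/z₁) = ln(12.9/10.5)/ln(122.0/15.0) = 0.20585/2.09597 = 0.0982
Extrapolate from 122.0 m to 208.0 m: V₃ = 12.9 × (208.0/122.0)^0.0982 = 12.9 × 1.0538 = 13.5940 m/s

13.59 m/s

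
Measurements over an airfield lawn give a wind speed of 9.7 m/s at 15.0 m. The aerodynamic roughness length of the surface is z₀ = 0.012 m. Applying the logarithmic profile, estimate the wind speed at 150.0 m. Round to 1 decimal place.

Log law: V(z) ∝ ln(z/z₀), so V₂/V₁ = ln(z₂/z₀) / ln(z₁/z₀).
ln(150.0/0.012) = 9.4335, ln(15.0/0.012) = 7.1309
V₂ = 9.7 × 9.4335/7.1309 = 9.7 × 1.3229 = 12.8322 m/s

12.8 m/s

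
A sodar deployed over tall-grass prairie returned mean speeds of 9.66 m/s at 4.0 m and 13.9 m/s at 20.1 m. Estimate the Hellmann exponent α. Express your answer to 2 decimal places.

Power law: V₂/V₁ = (z₂/z₁)^α ⇒ α = ln(V₂/V₁) / ln(z₂/z₁)
α = ln(13.9/9.66) / ln(20.1/4.0) = ln(1.4389) / ln(5.0250)
  = 0.36390 / 1.61443 = 0.22540

α ≈ 0.23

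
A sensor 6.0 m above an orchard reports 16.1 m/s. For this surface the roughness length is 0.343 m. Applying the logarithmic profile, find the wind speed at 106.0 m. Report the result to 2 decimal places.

Log law: V(z) ∝ ln(z/z₀), so V₂/V₁ = ln(z₂/z₀) / ln(z₁/z₀).
ln(106.0/0.343) = 5.7335, ln(6.0/0.343) = 2.8618
V₂ = 16.1 × 5.7335/2.8618 = 16.1 × 2.0035 = 32.2557 m/s

32.26 m/s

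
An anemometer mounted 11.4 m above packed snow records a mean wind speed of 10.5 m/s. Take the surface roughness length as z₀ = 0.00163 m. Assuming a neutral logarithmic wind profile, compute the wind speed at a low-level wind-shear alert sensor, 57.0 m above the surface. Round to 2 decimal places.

12.41 m/s

Log law: V(z) ∝ ln(z/z₀), so V₂/V₁ = ln(z₂/z₀) / ln(z₁/z₀).
ln(57.0/0.00163) = 10.4622, ln(11.4/0.00163) = 8.8528
V₂ = 10.5 × 10.4622/8.8528 = 10.5 × 1.1818 = 12.4089 m/s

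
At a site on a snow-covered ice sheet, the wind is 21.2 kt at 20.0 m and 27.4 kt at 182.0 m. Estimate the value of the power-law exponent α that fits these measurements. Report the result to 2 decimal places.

α ≈ 0.12

Power law: V₂/V₁ = (z₂/z₁)^α ⇒ α = ln(V₂/V₁) / ln(z₂/z₁)
α = ln(27.4/21.2) / ln(182.0/20.0) = ln(1.2925) / ln(9.1000)
  = 0.25654 / 2.20827 = 0.11617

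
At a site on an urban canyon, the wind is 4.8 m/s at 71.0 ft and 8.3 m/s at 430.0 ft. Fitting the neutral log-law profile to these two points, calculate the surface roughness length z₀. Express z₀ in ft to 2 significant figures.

z₀ ≈ 6.0 ft

Log law: V(z) ∝ ln(z/z₀). With r = V₁/V₂ = 4.8/8.3 = 0.57831,
r · ln(z₂/z₀) = ln(z₁/z₀) ⇒ ln z₀ = (ln z₁ − r·ln z₂)/(1 − r)
ln z₀ = (4.26268 − 0.57831×6.06379) / 0.42169 = 1.7926
z₀ = exp(1.7926) = 6.005 ft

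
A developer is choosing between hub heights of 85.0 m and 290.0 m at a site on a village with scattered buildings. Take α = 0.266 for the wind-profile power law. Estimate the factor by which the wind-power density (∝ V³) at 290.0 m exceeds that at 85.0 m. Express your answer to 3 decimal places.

2.663

Speed ratio: V_B/V_A = (z_B/z_A)^α = (290.0/85.0)^0.266 = (3.4118)^0.266 = 1.38603
Power-density ratio: P_B/P_A = (V_B/V_A)³ = (1.38603)³ = 2.66267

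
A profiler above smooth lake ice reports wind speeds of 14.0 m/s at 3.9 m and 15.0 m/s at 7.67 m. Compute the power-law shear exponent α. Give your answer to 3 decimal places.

α ≈ 0.102

Power law: V₂/V₁ = (z₂/z₁)^α ⇒ α = ln(V₂/V₁) / ln(z₂/z₁)
α = ln(15.0/14.0) / ln(7.67/3.9) = ln(1.0714) / ln(1.9667)
  = 0.06899 / 0.67634 = 0.10201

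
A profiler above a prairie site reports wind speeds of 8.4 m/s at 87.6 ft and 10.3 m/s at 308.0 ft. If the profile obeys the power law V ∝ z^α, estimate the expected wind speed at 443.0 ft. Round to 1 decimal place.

First find α: α = ln(V₂/V₁)/ln(z₂/z₁) = ln(10.3/8.4)/ln(308.0/87.6) = 0.20391/1.25732 = 0.1622
Extrapolate from 308.0 ft to 443.0 ft: V₃ = 10.3 × (443.0/308.0)^0.1622 = 10.3 × 1.0607 = 10.9254 m/s

10.9 m/s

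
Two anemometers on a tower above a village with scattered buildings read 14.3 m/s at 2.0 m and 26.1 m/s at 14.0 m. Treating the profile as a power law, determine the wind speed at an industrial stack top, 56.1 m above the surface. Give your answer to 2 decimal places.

40.09 m/s

First find α: α = ln(V₂/V₁)/ln(z₂/z₁) = ln(26.1/14.3)/ln(14.0/2.0) = 0.60168/1.94591 = 0.3092
Extrapolate from 14.0 m to 56.1 m: V₃ = 26.1 × (56.1/14.0)^0.3092 = 26.1 × 1.5360 = 40.0901 m/s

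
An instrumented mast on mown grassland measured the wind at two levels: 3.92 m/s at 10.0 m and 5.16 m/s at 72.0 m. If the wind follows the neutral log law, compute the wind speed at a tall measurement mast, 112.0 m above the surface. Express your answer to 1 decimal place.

5.4 m/s

Log law: V ∝ ln(z/z₀). From the pair, with r = V₁/V₂ = 0.75969,
ln z₀ = (ln z₁ − r·ln z₂)/(1 − r) = (2.3026 − 0.75969×4.2767)/0.24031 = -3.9381 → z₀ = 0.01949 m
V₃ = V₁ · ln(z₃/z₀)/ln(z₁/z₀) = 3.92 × 8.6566/6.2406 = 5.4375 m/s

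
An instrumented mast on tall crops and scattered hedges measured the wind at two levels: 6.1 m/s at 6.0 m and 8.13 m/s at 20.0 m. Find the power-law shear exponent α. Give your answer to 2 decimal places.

Power law: V₂/V₁ = (z₂/z₁)^α ⇒ α = ln(V₂/V₁) / ln(z₂/z₁)
α = ln(8.13/6.1) / ln(20.0/6.0) = ln(1.3328) / ln(3.3333)
  = 0.28727 / 1.20397 = 0.23860

α ≈ 0.24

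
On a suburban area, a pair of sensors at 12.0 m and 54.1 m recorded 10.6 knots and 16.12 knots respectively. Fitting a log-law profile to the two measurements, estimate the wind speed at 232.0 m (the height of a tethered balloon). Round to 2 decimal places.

Log law: V ∝ ln(z/z₀). From the pair, with r = V₁/V₂ = 0.65757,
ln z₀ = (ln z₁ − r·ln z₂)/(1 − r) = (2.4849 − 0.65757×3.9908)/0.34243 = -0.4069 → z₀ = 0.6657 m
V₃ = V₁ · ln(z₃/z₀)/ln(z₁/z₀) = 10.6 × 5.8536/2.8918 = 21.4566 knots

21.46 knots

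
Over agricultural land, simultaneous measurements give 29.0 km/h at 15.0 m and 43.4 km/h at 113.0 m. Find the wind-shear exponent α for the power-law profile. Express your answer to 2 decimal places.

α ≈ 0.20

Power law: V₂/V₁ = (z₂/z₁)^α ⇒ α = ln(V₂/V₁) / ln(z₂/z₁)
α = ln(43.4/29.0) / ln(113.0/15.0) = ln(1.4966) / ln(7.5333)
  = 0.40316 / 2.01934 = 0.19965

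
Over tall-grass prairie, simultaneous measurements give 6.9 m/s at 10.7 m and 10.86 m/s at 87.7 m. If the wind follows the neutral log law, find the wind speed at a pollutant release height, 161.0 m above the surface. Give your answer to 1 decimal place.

12.0 m/s

Log law: V ∝ ln(z/z₀). From the pair, with r = V₁/V₂ = 0.63536,
ln z₀ = (ln z₁ − r·ln z₂)/(1 − r) = (2.3702 − 0.63536×4.4739)/0.36464 = -1.2953 → z₀ = 0.2738 m
V₃ = V₁ · ln(z₃/z₀)/ln(z₁/z₀) = 6.9 × 6.3767/3.6655 = 12.0035 m/s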